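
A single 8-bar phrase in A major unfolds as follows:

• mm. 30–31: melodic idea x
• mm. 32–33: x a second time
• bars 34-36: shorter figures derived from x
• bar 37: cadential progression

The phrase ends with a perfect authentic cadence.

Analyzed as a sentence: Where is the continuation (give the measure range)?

measures 34–37

After the presentation (mm. 30–33), the continuation covers the fragmentation through the cadence: mm. 34–37.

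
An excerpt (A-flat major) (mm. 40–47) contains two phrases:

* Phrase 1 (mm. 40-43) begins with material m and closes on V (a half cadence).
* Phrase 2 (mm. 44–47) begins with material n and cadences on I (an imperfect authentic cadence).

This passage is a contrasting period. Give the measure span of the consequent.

measures 44–47

The antecedent is the phrase ending with the weaker cadence (half cadence, phrase 1) and the consequent the one ending more conclusively (imperfect authentic cadence, phrase 2); the consequent is measures 44–47.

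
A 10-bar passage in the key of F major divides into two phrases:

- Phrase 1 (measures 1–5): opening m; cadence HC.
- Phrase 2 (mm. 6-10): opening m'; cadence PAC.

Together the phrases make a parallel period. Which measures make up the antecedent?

The phrase ending with the weaker cadence (half cadence) is the antecedent; the one ending more conclusively (perfect authentic cadence) is the consequent. The antecedent is measures 1–5.

measures 1–5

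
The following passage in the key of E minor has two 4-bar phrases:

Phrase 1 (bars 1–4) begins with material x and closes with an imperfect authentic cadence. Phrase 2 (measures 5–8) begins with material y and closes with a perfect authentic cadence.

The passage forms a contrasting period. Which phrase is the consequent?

The phrase ending with the weaker cadence (imperfect authentic cadence) is the antecedent; the one ending more conclusively (perfect authentic cadence) is the consequent. The consequent is phrase 2.

phrase 2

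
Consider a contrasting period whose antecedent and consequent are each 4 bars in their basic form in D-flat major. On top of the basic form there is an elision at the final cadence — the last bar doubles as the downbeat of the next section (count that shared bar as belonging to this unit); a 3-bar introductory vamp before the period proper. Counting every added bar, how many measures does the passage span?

Basic contrasting period: 4 + 4 = 8 bars.
8 (basic form) + 3 (introduction) = 11.
The elision shares a bar with the next section but does not change this unit's count.

11 measures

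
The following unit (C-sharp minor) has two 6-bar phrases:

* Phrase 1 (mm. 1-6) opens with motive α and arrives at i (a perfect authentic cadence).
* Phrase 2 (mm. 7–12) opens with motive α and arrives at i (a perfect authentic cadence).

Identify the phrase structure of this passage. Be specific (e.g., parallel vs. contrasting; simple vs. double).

Both phrases have the same opening (α) and the same cadence (perfect authentic cadence): the second is a restatement, not a consequent, so this is a repeated phrase rather than a period.

repeated phrase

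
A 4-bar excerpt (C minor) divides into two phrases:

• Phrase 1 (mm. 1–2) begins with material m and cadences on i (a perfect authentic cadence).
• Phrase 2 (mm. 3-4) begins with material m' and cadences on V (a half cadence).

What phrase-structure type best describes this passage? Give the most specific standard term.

phrase group

The second phrase closes with a half cadence, which is not stronger than the first phrase's perfect authentic cadence; without a weak→strong cadential pair there is no antecedent–consequent relationship, so this is a phrase group rather than a period.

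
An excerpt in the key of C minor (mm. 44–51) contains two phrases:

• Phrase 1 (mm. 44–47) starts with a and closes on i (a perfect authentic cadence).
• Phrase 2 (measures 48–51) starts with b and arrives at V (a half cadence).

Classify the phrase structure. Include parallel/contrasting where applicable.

The second phrase closes with a half cadence, which is not stronger than the first phrase's perfect authentic cadence; without a weak→strong cadential pair there is no antecedent–consequent relationship, so this is a phrase group rather than a period.

phrase group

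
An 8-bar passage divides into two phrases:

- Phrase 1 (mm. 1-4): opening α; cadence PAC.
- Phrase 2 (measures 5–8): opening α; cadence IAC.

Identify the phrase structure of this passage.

The second phrase closes with an imperfect authentic cadence, which is not stronger than the first phrase's perfect authentic cadence; without a weak→strong cadential pair there is no antecedent–consequent relationship, so this is a phrase group rather than a period.

phrase group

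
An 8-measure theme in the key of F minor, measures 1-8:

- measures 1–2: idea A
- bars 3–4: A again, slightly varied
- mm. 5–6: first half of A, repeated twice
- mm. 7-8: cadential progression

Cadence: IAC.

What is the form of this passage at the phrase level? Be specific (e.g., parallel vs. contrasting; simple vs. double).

Basic idea (mm. 1–2) + its repetition (mm. 3-4) form the presentation; fragmentation and cadence (bars 5–8) form the continuation — the 8-bar whole is a sentence.

sentence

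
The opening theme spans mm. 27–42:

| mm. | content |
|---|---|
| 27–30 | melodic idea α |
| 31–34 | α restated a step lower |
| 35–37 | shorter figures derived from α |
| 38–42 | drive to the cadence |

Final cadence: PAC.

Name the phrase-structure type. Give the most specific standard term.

Basic idea (measures 27–30) + its repetition (mm. 31–34) form the presentation; fragmentation and cadence (mm. 35–42) form the continuation — the 16-bar whole is a sentence.

sentence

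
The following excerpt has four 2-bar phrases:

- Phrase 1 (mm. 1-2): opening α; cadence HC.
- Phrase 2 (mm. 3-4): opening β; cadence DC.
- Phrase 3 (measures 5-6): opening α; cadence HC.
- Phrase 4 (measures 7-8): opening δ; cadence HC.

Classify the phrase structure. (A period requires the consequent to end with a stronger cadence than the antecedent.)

phrase group

Phrase 4 ends with a half cadence, no stronger than phrase 2's deceptive cadence, so the four phrases do not form a double period; nor do phrases 3–4 duplicate 1–2, so it is not a repeated period. With no phrase reaching a conclusive cadence, the passage is a phrase group.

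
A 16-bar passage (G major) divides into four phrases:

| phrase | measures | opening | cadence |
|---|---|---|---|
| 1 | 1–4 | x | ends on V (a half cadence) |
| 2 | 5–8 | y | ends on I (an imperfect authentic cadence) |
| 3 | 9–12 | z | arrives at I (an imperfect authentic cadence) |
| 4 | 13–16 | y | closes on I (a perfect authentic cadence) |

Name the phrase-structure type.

Four phrases in two halves: the first half (mm. 1–8) ends with an imperfect authentic cadence, the second (bars 9–16) with a perfect authentic cadence — a large antecedent–consequent pair, i.e. a double period.
Phrase 3 begins with different material from phrase 1, making it contrasting.

contrasting double period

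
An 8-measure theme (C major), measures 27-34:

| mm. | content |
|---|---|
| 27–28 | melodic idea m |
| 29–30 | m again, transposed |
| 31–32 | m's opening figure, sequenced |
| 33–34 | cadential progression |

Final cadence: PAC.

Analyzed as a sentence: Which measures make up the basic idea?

measures 27–28

The presentation of a sentence is the basic idea (bars 27–28) plus its repetition (mm. 29–30); the basic idea is therefore mm. 27-28.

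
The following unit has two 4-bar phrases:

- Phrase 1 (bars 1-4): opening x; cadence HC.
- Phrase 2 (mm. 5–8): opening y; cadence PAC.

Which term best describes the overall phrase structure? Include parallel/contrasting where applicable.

contrasting period

Phrase 1 ends with a half cadence (weaker) and phrase 2 with a perfect authentic cadence (stronger): antecedent + consequent = a period.
The two phrases open with different material (x / y), so the period is contrasting.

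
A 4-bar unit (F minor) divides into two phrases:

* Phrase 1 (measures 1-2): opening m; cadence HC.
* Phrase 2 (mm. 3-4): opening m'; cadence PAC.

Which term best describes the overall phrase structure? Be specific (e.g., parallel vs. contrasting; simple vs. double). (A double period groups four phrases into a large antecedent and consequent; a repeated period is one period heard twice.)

Phrase 1 ends with a half cadence (weaker) and phrase 2 with a perfect authentic cadence (stronger): antecedent + consequent = a period.
The two phrases open with the same material (m / m'), so the period is parallel.

parallel period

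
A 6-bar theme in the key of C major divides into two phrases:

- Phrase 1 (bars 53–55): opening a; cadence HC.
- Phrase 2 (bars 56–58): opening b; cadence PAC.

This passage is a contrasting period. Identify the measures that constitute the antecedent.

The antecedent is the phrase ending with the weaker cadence (half cadence, phrase 1) and the consequent the one ending more conclusively (perfect authentic cadence, phrase 2); the antecedent is mm. 53–55.

measures 53–55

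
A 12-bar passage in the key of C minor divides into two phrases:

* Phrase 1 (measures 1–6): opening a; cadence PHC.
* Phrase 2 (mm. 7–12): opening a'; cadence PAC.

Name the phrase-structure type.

Phrase 1 ends with a Phrygian half cadence (weaker) and phrase 2 with a perfect authentic cadence (stronger): antecedent + consequent = a period.
The two phrases open with the same material (a / a'), so the period is parallel.

parallel period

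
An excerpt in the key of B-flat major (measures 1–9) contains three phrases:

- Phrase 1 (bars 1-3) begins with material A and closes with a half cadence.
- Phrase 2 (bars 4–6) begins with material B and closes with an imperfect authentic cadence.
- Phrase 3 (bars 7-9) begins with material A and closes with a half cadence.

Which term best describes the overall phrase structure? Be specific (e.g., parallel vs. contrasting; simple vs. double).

The final phrase closes with a half cadence, which is not stronger than the preceding imperfect authentic cadence; the 3 phrases lack an overall antecedent–consequent design and so form a phrase group.

phrase group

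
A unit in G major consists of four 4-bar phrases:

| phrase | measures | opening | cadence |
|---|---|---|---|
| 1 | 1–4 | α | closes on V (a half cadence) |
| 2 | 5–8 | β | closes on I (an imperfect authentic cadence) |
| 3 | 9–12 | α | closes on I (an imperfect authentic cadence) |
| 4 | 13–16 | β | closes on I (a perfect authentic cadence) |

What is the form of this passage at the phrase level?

Four phrases in two halves: the first half (measures 1-8) ends with an imperfect authentic cadence, the second (mm. 9-16) with a perfect authentic cadence — a large antecedent–consequent pair, i.e. a double period.
Phrase 3 begins with the same material as phrase 1, making it parallel.

parallel double period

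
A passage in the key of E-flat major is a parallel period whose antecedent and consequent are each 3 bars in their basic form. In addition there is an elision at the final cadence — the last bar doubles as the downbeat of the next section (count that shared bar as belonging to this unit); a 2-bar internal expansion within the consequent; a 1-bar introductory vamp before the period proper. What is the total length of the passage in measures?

9 measures

Basic parallel period: 3 + 3 = 6 bars.
6 (basic form) + 2 (internal expansion) + 1 (introduction) = 9.
The elision shares a bar with the next section but does not change this unit's count.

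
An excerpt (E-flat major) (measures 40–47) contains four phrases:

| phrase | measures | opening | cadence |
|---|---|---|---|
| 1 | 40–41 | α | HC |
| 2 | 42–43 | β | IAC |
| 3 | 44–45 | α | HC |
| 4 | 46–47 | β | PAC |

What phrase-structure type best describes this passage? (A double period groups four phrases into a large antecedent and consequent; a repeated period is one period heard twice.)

parallel double period

Four phrases in two halves: the first half (mm. 40-43) ends with an imperfect authentic cadence, the second (mm. 44–47) with a perfect authentic cadence — a large antecedent–consequent pair, i.e. a double period.
Phrase 3 begins with the same material as phrase 1, making it parallel.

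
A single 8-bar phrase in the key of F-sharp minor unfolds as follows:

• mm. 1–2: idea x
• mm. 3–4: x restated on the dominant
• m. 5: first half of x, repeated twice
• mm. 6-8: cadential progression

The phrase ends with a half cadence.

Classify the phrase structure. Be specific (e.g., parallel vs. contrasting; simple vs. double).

sentence

Basic idea (mm. 1-2) + its repetition (mm. 3–4) form the presentation; fragmentation and cadence (measures 5-8) form the continuation — the 8-bar whole is a sentence.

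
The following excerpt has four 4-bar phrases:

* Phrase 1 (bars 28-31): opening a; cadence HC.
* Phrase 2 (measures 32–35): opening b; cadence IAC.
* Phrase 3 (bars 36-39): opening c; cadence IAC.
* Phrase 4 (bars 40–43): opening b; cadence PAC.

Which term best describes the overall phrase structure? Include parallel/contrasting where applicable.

contrasting double period

Four phrases in two halves: the first half (measures 28–35) ends with an imperfect authentic cadence, the second (mm. 36–43) with a perfect authentic cadence — a large antecedent–consequent pair, i.e. a double period.
Phrase 3 begins with different material from phrase 1, making it contrasting.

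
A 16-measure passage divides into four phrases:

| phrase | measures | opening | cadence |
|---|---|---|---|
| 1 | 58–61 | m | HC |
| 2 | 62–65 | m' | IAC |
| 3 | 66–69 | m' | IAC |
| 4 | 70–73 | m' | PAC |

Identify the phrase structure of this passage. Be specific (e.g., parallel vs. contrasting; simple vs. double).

parallel double period

Four phrases in two halves: the first half (mm. 58–65) ends with an imperfect authentic cadence, the second (mm. 66–73) with a perfect authentic cadence — a large antecedent–consequent pair, i.e. a double period.
Phrase 3 begins with the same material as phrase 1, making it parallel.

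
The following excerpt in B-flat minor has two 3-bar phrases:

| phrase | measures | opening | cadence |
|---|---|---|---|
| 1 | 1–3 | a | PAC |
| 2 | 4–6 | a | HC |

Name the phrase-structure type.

The second phrase closes with a half cadence, which is not stronger than the first phrase's perfect authentic cadence; without a weak→strong cadential pair there is no antecedent–consequent relationship, so this is a phrase group rather than a period.

phrase group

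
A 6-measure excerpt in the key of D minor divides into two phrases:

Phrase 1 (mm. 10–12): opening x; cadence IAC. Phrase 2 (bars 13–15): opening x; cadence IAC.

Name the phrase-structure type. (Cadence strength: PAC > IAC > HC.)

repeated phrase

Both phrases have the same opening (x) and the same cadence (imperfect authentic cadence): the second is a restatement, not a consequent, so this is a repeated phrase rather than a period.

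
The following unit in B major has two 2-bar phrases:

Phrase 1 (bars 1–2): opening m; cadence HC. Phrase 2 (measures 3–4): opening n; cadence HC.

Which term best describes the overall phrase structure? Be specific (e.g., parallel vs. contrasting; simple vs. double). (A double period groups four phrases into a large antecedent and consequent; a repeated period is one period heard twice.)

The second phrase closes with a half cadence, which is not stronger than the first phrase's half cadence; without a weak→strong cadential pair there is no antecedent–consequent relationship, so this is a phrase group rather than a period.

phrase group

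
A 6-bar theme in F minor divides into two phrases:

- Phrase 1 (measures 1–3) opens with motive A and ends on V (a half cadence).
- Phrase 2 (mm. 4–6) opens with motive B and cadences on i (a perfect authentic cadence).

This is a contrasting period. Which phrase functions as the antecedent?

The phrase ending with the weaker cadence (half cadence) is the antecedent; the one ending more conclusively (perfect authentic cadence) is the consequent. The antecedent is phrase 1.

phrase 1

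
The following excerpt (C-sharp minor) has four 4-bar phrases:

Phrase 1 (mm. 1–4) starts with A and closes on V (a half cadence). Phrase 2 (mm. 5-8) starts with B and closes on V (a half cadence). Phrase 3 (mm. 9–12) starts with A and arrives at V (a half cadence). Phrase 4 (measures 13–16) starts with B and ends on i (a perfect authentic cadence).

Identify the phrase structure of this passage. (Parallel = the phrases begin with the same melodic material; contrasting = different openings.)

Four phrases in two halves: the first half (mm. 1–8) ends with a half cadence, the second (bars 9–16) with a perfect authentic cadence — a large antecedent–consequent pair, i.e. a double period.
Phrase 3 begins with the same material as phrase 1, making it parallel.

parallel double period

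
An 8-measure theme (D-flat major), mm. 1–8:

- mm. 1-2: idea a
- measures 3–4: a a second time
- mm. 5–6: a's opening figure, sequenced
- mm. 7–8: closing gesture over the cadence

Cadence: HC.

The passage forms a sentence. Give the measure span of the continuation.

After the presentation (mm. 1–4), the continuation covers the fragmentation through the cadence: mm. 5–8.

measures 5–8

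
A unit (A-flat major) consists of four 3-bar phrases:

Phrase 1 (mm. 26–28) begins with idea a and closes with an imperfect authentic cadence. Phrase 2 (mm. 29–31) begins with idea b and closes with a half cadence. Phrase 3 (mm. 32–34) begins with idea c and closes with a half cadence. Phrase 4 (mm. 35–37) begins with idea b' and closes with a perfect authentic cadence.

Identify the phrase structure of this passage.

Four phrases in two halves: the first half (bars 26-31) ends with a half cadence, the second (bars 32–37) with a perfect authentic cadence — a large antecedent–consequent pair, i.e. a double period.
Phrase 3 begins with different material from phrase 1, making it contrasting.

contrasting double period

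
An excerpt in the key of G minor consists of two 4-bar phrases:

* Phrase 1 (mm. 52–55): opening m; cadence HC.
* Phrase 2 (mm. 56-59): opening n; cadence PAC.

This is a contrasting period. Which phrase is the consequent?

phrase 2

The phrase ending with the weaker cadence (half cadence) is the antecedent; the one ending more conclusively (perfect authentic cadence) is the consequent. The consequent is phrase 2.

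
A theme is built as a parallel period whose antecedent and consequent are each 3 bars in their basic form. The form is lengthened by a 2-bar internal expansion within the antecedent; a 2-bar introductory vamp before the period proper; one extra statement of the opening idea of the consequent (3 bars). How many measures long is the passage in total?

Basic parallel period: 3 + 3 = 6 bars.
6 (basic form) + 2 (internal expansion) + 2 (introduction) + 3 (extra statement) = 13.

13 measures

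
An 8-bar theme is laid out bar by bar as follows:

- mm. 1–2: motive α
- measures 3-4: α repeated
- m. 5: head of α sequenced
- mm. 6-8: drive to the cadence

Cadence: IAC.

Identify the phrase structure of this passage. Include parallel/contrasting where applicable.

sentence

Basic idea (measures 1–2) + its repetition (measures 3–4) form the presentation; fragmentation and cadence (mm. 5–8) form the continuation — the 8-bar whole is a sentence.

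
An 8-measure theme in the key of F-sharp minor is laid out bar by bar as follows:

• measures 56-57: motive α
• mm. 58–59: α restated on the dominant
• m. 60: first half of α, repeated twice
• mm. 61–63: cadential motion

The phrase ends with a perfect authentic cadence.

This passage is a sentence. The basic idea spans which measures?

measures 56–57

The presentation of a sentence is the basic idea (bars 56–57) plus its repetition (bars 58-59); the basic idea is therefore mm. 56–57.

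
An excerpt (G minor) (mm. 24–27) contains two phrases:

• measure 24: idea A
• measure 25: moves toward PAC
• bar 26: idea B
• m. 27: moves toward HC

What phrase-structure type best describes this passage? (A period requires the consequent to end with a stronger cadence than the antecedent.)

The second phrase closes with a half cadence, which is not stronger than the first phrase's perfect authentic cadence; without a weak→strong cadential pair there is no antecedent–consequent relationship, so this is a phrase group rather than a period.

phrase group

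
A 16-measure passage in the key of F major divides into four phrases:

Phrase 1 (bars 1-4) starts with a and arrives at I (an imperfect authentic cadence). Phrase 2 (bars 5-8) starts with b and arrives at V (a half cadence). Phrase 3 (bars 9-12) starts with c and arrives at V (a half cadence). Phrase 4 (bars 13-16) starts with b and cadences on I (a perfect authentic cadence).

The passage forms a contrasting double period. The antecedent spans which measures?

In a double period the four phrases pair into a large antecedent (phrases 1–2, ending half cadence) and a large consequent (phrases 3–4, ending perfect authentic cadence). The antecedent spans mm. 1–8.

measures 1–8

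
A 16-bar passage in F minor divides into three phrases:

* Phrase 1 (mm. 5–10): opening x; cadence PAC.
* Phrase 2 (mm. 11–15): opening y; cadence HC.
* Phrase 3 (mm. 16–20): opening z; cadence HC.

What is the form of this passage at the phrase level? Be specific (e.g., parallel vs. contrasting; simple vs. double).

phrase group

The final phrase closes with a half cadence, which is not stronger than the preceding half cadence; the 3 phrases lack an overall antecedent–consequent design and so form a phrase group.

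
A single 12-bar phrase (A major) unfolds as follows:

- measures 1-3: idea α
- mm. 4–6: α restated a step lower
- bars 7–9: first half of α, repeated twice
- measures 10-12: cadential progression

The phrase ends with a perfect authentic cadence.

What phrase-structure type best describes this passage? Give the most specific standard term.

Basic idea (mm. 1-3) + its repetition (mm. 4–6) form the presentation; fragmentation and cadence (bars 7-12) form the continuation — the 12-bar whole is a sentence.

sentence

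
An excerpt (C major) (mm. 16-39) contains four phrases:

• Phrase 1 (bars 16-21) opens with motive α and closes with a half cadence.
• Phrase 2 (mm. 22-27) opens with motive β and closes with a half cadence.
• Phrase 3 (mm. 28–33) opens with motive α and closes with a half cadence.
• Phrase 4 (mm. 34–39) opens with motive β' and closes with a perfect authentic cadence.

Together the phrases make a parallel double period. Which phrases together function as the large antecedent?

phrases 1 and 2

In a double period the first pair of phrases (ending half cadence) is the large antecedent and the second pair (ending perfect authentic cadence) is the large consequent; the antecedent is phrases 1 and 2.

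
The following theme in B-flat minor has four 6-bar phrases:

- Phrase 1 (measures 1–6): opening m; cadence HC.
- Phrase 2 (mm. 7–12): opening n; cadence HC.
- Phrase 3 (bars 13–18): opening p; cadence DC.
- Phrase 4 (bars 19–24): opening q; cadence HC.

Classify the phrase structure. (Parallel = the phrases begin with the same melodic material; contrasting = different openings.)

Phrase 4 ends with a half cadence, no stronger than phrase 2's half cadence, so the four phrases do not form a double period; nor do phrases 3–4 duplicate 1–2, so it is not a repeated period. With no phrase reaching a conclusive cadence, the passage is a phrase group.

phrase group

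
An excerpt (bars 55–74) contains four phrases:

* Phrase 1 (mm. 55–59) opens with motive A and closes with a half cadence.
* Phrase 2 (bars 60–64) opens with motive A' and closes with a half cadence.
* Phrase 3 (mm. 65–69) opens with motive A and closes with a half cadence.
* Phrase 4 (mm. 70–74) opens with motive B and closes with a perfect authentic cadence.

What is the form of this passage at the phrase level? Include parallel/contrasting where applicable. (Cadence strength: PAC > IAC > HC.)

parallel double period

Four phrases in two halves: the first half (mm. 55-64) ends with a half cadence, the second (mm. 65–74) with a perfect authentic cadence — a large antecedent–consequent pair, i.e. a double period.
Phrase 3 begins with the same material as phrase 1, making it parallel.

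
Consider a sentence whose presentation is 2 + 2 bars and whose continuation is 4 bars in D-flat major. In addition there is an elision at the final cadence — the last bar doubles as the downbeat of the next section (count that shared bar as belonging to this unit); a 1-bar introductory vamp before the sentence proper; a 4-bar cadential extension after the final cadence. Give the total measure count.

Basic sentence: 2 + 2 + 4 = 8 bars.
8 (basic form) + 1 (introduction) + 4 (cadential extension) = 13.
The elision shares a bar with the next section but does not change this unit's count.

13 measures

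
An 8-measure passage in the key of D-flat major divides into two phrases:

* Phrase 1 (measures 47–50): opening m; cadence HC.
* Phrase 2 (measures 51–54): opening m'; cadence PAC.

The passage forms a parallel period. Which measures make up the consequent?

measures 51–54

The phrase ending with the weaker cadence (half cadence) is the antecedent; the one ending more conclusively (perfect authentic cadence) is the consequent. The consequent is measures 51–54.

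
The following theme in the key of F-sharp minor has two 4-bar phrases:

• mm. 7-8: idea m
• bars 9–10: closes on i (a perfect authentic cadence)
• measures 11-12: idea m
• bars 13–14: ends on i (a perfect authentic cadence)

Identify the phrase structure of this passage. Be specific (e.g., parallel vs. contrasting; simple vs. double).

Both phrases have the same opening (m) and the same cadence (perfect authentic cadence): the second is a restatement, not a consequent, so this is a repeated phrase rather than a period.

repeated phrase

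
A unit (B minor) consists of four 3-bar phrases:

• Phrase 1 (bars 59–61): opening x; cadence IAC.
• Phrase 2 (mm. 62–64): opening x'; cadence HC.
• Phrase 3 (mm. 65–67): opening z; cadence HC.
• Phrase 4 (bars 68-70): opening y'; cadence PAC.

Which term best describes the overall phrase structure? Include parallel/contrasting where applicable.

Four phrases in two halves: the first half (mm. 59–64) ends with a half cadence, the second (measures 65-70) with a perfect authentic cadence — a large antecedent–consequent pair, i.e. a double period.
Phrase 3 begins with different material from phrase 1, making it contrasting.

contrasting double period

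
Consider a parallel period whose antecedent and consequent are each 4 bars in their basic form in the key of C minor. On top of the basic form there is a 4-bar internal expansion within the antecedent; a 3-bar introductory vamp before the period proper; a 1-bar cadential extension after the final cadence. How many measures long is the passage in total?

16 measures

Basic parallel period: 4 + 4 = 8 bars.
8 (basic form) + 4 (internal expansion) + 3 (introduction) + 1 (cadential extension) = 16.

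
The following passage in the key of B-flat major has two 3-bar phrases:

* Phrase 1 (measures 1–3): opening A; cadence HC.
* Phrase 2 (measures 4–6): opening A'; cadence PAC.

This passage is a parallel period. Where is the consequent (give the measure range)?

The antecedent is the phrase ending with the weaker cadence (half cadence, phrase 1) and the consequent the one ending more conclusively (perfect authentic cadence, phrase 2); the consequent is bars 4–6.

measures 4–6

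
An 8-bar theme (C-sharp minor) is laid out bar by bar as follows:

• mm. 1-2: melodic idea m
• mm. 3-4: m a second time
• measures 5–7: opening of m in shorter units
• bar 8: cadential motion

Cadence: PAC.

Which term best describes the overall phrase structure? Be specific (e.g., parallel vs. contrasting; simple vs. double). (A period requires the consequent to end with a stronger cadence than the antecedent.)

Basic idea (mm. 1–2) + its repetition (bars 3–4) form the presentation; fragmentation and cadence (mm. 5-8) form the continuation — the 8-bar whole is a sentence.

sentence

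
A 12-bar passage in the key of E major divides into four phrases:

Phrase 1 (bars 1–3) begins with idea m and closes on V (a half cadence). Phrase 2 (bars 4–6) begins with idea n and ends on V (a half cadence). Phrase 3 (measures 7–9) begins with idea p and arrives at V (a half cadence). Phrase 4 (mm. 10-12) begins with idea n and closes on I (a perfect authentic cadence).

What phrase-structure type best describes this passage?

Four phrases in two halves: the first half (mm. 1-6) ends with a half cadence, the second (bars 7-12) with a perfect authentic cadence — a large antecedent–consequent pair, i.e. a double period.
Phrase 3 begins with different material from phrase 1, making it contrasting.

contrasting double period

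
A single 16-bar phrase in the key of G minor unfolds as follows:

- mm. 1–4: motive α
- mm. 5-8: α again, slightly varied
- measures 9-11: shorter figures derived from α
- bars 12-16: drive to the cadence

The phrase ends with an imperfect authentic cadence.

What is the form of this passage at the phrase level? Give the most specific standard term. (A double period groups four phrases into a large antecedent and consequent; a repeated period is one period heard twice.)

sentence

Basic idea (measures 1–4) + its repetition (mm. 5–8) form the presentation; fragmentation and cadence (mm. 9–16) form the continuation — the 16-bar whole is a sentence.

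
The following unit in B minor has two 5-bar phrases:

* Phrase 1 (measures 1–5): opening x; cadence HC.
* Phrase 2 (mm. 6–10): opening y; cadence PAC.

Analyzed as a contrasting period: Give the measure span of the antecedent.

measures 1–5

The antecedent is the phrase ending with the weaker cadence (half cadence, phrase 1) and the consequent the one ending more conclusively (perfect authentic cadence, phrase 2); the antecedent is measures 1–5.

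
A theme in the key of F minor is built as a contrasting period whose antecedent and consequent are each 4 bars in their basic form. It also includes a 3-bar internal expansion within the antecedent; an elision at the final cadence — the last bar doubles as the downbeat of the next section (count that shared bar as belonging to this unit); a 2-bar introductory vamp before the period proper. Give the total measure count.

13 measures

Basic contrasting period: 4 + 4 = 8 bars.
8 (basic form) + 3 (internal expansion) + 2 (introduction) = 13.
The elision shares a bar with the next section but does not change this unit's count.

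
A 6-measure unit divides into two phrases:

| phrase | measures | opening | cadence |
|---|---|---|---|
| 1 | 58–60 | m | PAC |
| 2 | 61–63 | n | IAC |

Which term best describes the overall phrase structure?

phrase group

The second phrase closes with an imperfect authentic cadence, which is not stronger than the first phrase's perfect authentic cadence; without a weak→strong cadential pair there is no antecedent–consequent relationship, so this is a phrase group rather than a period.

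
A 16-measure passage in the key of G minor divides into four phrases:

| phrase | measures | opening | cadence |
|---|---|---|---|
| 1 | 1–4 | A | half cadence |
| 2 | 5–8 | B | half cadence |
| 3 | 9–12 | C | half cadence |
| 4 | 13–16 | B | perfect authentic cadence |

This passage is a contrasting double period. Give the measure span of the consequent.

measures 9–16

In a double period the four phrases pair into a large antecedent (phrases 1–2, ending half cadence) and a large consequent (phrases 3–4, ending perfect authentic cadence). The consequent spans bars 9–16.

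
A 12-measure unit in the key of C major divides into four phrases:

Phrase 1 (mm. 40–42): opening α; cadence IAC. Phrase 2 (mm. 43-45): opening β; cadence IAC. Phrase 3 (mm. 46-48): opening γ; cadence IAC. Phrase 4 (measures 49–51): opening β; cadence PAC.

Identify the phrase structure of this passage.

contrasting double period

Four phrases in two halves: the first half (mm. 40-45) ends with an imperfect authentic cadence, the second (mm. 46–51) with a perfect authentic cadence — a large antecedent–consequent pair, i.e. a double period.
Phrase 3 begins with different material from phrase 1, making it contrasting.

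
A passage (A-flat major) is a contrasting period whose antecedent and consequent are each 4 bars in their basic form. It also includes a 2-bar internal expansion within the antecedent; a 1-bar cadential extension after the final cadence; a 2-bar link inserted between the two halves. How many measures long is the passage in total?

Basic contrasting period: 4 + 4 = 8 bars.
8 (basic form) + 2 (internal expansion) + 1 (cadential extension) + 2 (link) = 13.

13 measures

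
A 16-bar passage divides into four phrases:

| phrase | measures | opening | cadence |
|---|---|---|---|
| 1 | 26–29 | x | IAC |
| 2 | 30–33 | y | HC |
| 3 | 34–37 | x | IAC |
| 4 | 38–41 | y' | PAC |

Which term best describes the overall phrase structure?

Four phrases in two halves: the first half (measures 26–33) ends with a half cadence, the second (mm. 34-41) with a perfect authentic cadence — a large antecedent–consequent pair, i.e. a double period.
Phrase 3 begins with the same material as phrase 1, making it parallel.

parallel double period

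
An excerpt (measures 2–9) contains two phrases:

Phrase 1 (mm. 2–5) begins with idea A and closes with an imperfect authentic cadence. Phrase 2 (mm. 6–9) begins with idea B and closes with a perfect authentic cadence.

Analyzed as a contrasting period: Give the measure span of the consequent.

The antecedent is the phrase ending with the weaker cadence (imperfect authentic cadence, phrase 1) and the consequent the one ending more conclusively (perfect authentic cadence, phrase 2); the consequent is mm. 6-9.

measures 6–9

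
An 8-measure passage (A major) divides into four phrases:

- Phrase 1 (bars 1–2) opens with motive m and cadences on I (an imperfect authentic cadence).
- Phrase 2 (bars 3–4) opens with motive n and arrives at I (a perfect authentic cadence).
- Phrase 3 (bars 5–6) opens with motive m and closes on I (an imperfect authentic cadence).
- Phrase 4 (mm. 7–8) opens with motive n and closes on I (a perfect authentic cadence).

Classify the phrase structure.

The cadence pattern IAC–PAC–IAC–PAC is weak–strong twice, and phrases 3–4 restate phrases 1–2: a period heard twice, not a double period (which would end weakly at phrase 2).

repeated period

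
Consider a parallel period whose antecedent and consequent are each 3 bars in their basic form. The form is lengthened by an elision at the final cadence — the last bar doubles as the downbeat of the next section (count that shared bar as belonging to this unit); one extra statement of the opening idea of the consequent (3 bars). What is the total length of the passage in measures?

9 measures

Basic parallel period: 3 + 3 = 6 bars.
6 (basic form) + 3 (extra statement) = 9.
The elision shares a bar with the next section but does not change this unit's count.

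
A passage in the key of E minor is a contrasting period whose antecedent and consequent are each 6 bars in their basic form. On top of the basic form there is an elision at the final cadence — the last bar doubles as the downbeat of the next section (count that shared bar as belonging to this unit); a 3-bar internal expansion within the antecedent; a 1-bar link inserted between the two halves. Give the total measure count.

16 measures

Basic contrasting period: 6 + 6 = 12 bars.
12 (basic form) + 3 (internal expansion) + 1 (link) = 16.
The elision shares a bar with the next section but does not change this unit's count.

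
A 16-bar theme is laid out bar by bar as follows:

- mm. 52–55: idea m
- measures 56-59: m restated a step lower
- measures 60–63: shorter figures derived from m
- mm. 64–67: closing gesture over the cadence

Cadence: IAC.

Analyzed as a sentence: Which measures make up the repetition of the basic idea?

The presentation of a sentence is the basic idea (measures 52-55) plus its repetition (mm. 56-59); the repetition of the basic idea is therefore mm. 56–59.

measures 56–59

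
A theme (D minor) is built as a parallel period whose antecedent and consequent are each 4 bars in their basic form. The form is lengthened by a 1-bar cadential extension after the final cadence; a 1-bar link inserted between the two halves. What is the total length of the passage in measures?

Basic parallel period: 4 + 4 = 8 bars.
8 (basic form) + 1 (cadential extension) + 1 (link) = 10.

10 measures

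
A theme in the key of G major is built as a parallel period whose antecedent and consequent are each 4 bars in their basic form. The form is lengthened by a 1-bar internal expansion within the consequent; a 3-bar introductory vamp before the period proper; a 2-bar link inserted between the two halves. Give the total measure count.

14 measures

Basic parallel period: 4 + 4 = 8 bars.
8 (basic form) + 1 (internal expansion) + 3 (introduction) + 2 (link) = 14.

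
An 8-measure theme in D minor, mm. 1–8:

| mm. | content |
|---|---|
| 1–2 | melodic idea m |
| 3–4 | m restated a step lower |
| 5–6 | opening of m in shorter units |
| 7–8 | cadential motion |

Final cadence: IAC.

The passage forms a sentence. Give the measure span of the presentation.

measures 1–4

The presentation of a sentence is the basic idea (mm. 1–2) plus its repetition (mm. 3-4); the presentation is therefore measures 1–4.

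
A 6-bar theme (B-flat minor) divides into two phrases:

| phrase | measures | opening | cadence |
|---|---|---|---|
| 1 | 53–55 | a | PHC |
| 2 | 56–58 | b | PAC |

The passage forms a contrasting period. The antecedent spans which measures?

measures 53–55

The antecedent is the phrase ending with the weaker cadence (Phrygian half cadence, phrase 1) and the consequent the one ending more conclusively (perfect authentic cadence, phrase 2); the antecedent is mm. 53–55.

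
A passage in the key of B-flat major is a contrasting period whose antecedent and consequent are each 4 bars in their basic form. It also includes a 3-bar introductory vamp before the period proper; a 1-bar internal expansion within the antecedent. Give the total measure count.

12 measures

Basic contrasting period: 4 + 4 = 8 bars.
8 (basic form) + 3 (introduction) + 1 (internal expansion) = 12.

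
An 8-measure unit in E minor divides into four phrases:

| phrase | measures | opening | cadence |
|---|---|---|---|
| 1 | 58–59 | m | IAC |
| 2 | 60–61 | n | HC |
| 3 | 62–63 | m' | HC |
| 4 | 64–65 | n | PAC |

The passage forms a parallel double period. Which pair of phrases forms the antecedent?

phrases 1 and 2

In a double period the first pair of phrases (ending half cadence) is the large antecedent and the second pair (ending perfect authentic cadence) is the large consequent; the antecedent is phrases 1 and 2.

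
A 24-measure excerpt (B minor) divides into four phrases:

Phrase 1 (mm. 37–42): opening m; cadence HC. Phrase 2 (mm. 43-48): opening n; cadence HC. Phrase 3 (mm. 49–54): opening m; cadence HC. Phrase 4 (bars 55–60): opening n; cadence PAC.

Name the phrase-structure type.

Four phrases in two halves: the first half (bars 37–48) ends with a half cadence, the second (mm. 49–60) with a perfect authentic cadence — a large antecedent–consequent pair, i.e. a double period.
Phrase 3 begins with the same material as phrase 1, making it parallel.

parallel double period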